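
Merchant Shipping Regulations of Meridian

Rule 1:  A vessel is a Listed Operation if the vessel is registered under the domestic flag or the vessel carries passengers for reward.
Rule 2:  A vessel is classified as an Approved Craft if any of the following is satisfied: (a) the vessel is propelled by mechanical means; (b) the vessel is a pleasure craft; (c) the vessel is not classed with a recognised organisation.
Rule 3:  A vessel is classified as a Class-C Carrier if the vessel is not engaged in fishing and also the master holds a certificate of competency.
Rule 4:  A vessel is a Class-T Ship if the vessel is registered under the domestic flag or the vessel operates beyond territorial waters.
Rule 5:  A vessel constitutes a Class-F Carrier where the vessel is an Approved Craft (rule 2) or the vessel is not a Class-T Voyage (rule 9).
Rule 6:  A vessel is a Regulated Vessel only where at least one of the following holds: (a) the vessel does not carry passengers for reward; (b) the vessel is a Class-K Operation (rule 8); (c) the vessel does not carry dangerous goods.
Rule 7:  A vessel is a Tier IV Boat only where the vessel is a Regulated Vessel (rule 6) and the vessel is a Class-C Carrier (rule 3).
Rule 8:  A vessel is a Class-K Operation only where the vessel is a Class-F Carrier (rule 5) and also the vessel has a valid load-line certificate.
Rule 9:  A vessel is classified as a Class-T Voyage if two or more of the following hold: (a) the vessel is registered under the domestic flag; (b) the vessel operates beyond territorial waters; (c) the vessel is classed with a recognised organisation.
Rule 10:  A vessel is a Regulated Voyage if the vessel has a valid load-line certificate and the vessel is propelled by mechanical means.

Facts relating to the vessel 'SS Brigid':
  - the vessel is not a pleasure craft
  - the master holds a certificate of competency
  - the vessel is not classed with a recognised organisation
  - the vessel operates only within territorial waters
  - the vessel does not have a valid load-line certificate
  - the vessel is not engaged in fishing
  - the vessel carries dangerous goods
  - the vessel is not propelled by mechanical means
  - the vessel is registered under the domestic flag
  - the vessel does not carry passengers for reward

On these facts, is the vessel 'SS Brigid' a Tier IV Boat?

rule 2 — Approved Craft: [the vessel is propelled by mechanical means? no] OR [the vessel is a pleasure craft? no] OR [the vessel is not classed with a recognised organisation? yes] → satisfied.
rule 9 — Class-T Voyage: the vessel is registered under the domestic flag? yes; the vessel operates beyond territorial waters? no; the vessel is classed with a recognised organisation? no — 1 of 3 hold (need ≥2) → not satisfied.
rule 5 — Class-F Carrier: [Approved Craft (rule 2)? yes] OR [not a Class-T Voyage (rule 9)? yes] → satisfied.
rule 8 — Class-K Operation: [Class-F Carrier (rule 5)? yes] AND [the vessel has a valid load-line certificate? no] → not satisfied.
rule 6 — Regulated Vessel: [the vessel does not carry passengers for reward? yes] OR [Class-K Operation (rule 8)? no] OR [the vessel does not carry dangerous goods? no] → satisfied.
rule 3 — Class-C Carrier: [the vessel is not engaged in fishing? yes] AND [the master holds a certificate of competency? yes] → satisfied.
rule 7 — Tier IV Boat: [Regulated Vessel (rule 6)? yes] AND [Class-C Carrier (rule 3)? yes] → satisfied.

Yes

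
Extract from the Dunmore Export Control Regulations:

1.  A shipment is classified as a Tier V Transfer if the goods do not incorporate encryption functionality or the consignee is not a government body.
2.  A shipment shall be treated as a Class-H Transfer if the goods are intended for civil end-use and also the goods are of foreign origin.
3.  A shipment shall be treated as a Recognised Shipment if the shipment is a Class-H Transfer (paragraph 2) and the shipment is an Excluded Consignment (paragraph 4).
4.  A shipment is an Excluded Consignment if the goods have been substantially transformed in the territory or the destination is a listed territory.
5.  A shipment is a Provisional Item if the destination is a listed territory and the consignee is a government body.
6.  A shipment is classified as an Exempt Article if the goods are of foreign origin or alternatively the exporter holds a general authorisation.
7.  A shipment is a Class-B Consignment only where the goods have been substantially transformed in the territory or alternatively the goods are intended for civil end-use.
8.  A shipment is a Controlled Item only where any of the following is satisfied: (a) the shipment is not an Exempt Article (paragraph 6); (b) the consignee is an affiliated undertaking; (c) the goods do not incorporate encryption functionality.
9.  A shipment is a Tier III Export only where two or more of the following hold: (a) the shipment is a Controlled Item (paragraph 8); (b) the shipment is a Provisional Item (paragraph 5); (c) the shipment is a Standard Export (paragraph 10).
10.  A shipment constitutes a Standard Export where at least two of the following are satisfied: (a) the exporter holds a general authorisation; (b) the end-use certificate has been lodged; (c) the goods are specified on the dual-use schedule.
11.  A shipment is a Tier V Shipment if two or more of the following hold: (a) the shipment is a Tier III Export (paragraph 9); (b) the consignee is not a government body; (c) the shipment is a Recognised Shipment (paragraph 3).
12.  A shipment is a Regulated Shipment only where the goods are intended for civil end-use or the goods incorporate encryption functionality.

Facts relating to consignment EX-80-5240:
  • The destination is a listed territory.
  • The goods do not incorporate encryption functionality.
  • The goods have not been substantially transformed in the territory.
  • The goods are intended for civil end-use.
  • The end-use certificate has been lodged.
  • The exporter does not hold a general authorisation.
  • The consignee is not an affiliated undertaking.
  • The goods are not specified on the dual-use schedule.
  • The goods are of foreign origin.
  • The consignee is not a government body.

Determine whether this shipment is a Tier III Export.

paragraph 6 — Exempt Article: [the goods are of foreign origin? yes] OR [the exporter holds a general authorisation? no] → satisfied.
paragraph 8 — Controlled Item: [not an Exempt Article (paragraph 6)? no] OR [the consignee is an affiliated undertaking? no] OR [the goods do not incorporate encryption functionality? yes] → satisfied.
paragraph 5 — Provisional Item: [the destination is a listed territory? yes] AND [the consignee is a government body? no] → not satisfied.
paragraph 10 — Standard Export: the exporter holds a general authorisation? no; the end-use certificate has been lodged? yes; the goods are specified on the dual-use schedule? no — 1 of 3 hold (need ≥2) → not satisfied.
paragraph 9 — Tier III Export: Controlled Item (paragraph 8)? yes; Provisional Item (paragraph 5)? no; Standard Export (paragraph 10)? no — 1 of 3 hold (need ≥2) → not satisfied.

No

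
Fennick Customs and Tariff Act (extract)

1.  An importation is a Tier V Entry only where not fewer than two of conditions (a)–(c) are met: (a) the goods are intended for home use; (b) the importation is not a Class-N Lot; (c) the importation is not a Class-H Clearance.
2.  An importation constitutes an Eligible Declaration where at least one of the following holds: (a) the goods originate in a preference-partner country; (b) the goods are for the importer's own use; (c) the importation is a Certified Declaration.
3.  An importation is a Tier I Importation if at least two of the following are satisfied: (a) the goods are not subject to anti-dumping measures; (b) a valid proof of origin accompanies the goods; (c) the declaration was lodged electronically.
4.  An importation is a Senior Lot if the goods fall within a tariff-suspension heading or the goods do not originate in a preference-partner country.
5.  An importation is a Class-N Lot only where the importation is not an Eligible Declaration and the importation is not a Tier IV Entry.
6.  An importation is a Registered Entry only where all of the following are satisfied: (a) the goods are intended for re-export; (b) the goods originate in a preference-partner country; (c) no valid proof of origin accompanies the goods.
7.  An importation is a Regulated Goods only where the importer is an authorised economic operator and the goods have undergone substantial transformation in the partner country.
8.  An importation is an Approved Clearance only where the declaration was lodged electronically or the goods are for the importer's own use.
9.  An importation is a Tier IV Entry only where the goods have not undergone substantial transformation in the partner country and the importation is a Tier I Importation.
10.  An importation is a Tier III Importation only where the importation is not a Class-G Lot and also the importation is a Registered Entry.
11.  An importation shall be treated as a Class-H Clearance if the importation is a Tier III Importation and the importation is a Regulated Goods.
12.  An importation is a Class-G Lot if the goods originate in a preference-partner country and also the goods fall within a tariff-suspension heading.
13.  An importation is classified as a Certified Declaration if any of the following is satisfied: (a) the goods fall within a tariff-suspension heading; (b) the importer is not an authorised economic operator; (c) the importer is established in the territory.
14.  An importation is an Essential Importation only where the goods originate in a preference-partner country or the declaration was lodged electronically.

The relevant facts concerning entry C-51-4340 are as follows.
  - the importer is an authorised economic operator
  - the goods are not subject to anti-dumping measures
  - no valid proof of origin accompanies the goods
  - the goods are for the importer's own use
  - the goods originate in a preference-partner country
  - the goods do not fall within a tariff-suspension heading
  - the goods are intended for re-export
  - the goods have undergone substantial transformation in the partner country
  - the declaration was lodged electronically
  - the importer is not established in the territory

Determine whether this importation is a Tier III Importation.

Yes

paragraph 12 — Class-G Lot: [the goods originate in a preference-partner country? yes] AND [the goods fall within a tariff-suspension heading? no] → not satisfied.
paragraph 6 — Registered Entry: [the goods are intended for re-export? yes] AND [the goods originate in a preference-partner country? yes] AND [no valid proof of origin accompanies the goods? yes] → satisfied.
paragraph 10 — Tier III Importation: [not a Class-G Lot (paragraph 12)? yes] AND [Registered Entry (paragraph 6)? yes] → satisfied.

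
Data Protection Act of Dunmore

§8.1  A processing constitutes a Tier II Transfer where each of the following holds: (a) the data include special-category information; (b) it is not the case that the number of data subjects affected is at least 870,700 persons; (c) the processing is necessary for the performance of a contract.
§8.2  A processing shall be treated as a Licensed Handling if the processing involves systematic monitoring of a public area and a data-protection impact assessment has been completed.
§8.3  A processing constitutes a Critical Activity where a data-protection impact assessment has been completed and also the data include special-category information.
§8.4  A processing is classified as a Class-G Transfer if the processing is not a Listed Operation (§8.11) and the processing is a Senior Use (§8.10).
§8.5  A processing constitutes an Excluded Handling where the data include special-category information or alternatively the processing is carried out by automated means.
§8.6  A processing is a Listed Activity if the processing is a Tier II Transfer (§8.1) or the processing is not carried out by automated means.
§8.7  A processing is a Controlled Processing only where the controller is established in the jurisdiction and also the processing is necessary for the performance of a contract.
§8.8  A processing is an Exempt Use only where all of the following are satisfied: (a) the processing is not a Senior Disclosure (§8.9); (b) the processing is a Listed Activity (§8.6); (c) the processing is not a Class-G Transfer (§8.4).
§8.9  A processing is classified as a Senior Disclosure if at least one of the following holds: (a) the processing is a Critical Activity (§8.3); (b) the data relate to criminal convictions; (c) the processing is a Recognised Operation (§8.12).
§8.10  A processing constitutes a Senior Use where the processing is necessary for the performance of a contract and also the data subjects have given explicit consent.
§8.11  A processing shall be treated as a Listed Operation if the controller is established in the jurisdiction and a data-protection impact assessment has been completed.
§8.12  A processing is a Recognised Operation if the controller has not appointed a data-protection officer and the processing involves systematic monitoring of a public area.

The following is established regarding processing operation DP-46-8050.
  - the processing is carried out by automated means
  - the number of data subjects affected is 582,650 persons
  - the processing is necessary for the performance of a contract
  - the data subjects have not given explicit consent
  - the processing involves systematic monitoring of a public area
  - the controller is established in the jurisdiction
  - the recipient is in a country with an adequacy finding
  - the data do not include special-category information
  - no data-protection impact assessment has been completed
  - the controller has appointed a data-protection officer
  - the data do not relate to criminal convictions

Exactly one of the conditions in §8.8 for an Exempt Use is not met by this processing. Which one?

Under §8.3: a data-protection impact assessment has been completed? no; and the data include special-category information? no. So the processing is not a Critical Activity.
Under §8.12: the controller has not appointed a data-protection officer? no; and the processing involves systematic monitoring of a public area? yes. So the processing is not a Recognised Operation.
Under §8.9: Critical Activity (§8.3)? no; or the data relate to criminal convictions? no; or Recognised Operation (§8.12)? no. So the processing is not a Senior Disclosure.
Under §8.1: the data include special-category information? no; and number of data subjects affected: 582,650 persons ≥ 870,700 persons? no, so negated condition yes; and the processing is necessary for the performance of a contract? yes. So the processing is not a Tier II Transfer.
Under §8.6: Tier II Transfer (§8.1)? no; or the processing is not carried out by automated means? no. So the processing is not a Listed Activity.
Under §8.11: the controller is established in the jurisdiction? yes; and a data-protection impact assessment has been completed? no. So the processing is not a Listed Operation.
Under §8.10: the processing is necessary for the performance of a contract? yes; and the data subjects have given explicit consent? no. So the processing is not a Senior Use.
Under §8.4: not a Listed Operation (§8.11)? yes; and Senior Use (§8.10)? no. So the processing is not a Class-G Transfer.
Under §8.8: not a Senior Disclosure (§8.9)? yes; and Listed Activity (§8.6)? no; and not a Class-G Transfer (§8.4)? yes. So the processing is not an Exempt Use.

Listed Activity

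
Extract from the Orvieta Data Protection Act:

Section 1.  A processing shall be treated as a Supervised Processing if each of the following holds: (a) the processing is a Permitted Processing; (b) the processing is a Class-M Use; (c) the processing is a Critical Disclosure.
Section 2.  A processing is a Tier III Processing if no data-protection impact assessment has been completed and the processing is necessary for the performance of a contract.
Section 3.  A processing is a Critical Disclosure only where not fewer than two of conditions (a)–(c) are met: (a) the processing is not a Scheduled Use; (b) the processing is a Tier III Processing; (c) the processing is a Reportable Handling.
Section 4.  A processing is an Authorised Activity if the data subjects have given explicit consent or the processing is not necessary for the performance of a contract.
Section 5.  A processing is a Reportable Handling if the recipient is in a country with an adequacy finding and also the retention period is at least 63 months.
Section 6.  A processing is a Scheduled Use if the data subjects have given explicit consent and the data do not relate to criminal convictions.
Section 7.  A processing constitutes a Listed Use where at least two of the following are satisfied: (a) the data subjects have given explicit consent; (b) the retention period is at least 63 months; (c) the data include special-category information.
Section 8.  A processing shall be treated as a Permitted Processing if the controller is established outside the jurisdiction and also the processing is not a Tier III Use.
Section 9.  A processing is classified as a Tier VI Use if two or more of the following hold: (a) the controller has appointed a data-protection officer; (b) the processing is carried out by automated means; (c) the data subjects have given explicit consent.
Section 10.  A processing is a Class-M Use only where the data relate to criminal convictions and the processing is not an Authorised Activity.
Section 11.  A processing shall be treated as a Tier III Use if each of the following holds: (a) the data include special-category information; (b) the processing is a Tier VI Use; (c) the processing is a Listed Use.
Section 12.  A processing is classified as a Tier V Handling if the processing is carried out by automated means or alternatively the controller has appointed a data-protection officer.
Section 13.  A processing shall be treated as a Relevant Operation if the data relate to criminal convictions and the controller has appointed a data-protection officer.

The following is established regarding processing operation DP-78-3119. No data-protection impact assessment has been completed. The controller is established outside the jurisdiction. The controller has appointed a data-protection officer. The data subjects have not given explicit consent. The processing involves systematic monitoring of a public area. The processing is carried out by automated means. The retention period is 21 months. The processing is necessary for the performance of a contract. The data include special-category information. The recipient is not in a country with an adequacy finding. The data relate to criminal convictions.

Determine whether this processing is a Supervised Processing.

Under section 9: the controller has appointed a data-protection officer? yes; the processing is carried out by automated means? yes; the data subjects have given explicit consent? no — 2 of 3 hold (need ≥2) → satisfied.
Under section 7: the data subjects have given explicit consent? no; retention period: 21 months ≥ 63 months? no; the data include special-category information? yes — 1 of 3 hold (need ≥2) → not satisfied.
Under section 11: the data include special-category information? yes; and Tier VI Use (section 9)? yes; and Listed Use (section 7)? no. So the processing is not a Tier III Use.
Under section 8: the controller is established outside the jurisdiction? yes; and not a Tier III Use (section 11)? yes. So the processing is a Permitted Processing.
Under section 4: the data subjects have given explicit consent? no; or the processing is not necessary for the performance of a contract? no. So the processing is not an Authorised Activity.
Under section 10: the data relate to criminal convictions? yes; and not an Authorised Activity (section 4)? yes. So the processing is a Class-M Use.
Under section 6: the data subjects have given explicit consent? no; and the data do not relate to criminal convictions? no. So the processing is not a Scheduled Use.
Under section 2: no data-protection impact assessment has been completed? yes; and the processing is necessary for the performance of a contract? yes. So the processing is a Tier III Processing.
Under section 5: the recipient is in a country with an adequacy finding? no; and retention period: 21 months ≥ 63 months? no. So the processing is not a Reportable Handling.
Under section 3: not a Scheduled Use (section 6)? yes; Tier III Processing (section 2)? yes; Reportable Handling (section 5)? no — 2 of 3 hold (need ≥2) → satisfied.
Under section 1: Permitted Processing (section 8)? yes; and Class-M Use (section 10)? yes; and Critical Disclosure (section 3)? yes. So the processing is a Supervised Processing.

Yes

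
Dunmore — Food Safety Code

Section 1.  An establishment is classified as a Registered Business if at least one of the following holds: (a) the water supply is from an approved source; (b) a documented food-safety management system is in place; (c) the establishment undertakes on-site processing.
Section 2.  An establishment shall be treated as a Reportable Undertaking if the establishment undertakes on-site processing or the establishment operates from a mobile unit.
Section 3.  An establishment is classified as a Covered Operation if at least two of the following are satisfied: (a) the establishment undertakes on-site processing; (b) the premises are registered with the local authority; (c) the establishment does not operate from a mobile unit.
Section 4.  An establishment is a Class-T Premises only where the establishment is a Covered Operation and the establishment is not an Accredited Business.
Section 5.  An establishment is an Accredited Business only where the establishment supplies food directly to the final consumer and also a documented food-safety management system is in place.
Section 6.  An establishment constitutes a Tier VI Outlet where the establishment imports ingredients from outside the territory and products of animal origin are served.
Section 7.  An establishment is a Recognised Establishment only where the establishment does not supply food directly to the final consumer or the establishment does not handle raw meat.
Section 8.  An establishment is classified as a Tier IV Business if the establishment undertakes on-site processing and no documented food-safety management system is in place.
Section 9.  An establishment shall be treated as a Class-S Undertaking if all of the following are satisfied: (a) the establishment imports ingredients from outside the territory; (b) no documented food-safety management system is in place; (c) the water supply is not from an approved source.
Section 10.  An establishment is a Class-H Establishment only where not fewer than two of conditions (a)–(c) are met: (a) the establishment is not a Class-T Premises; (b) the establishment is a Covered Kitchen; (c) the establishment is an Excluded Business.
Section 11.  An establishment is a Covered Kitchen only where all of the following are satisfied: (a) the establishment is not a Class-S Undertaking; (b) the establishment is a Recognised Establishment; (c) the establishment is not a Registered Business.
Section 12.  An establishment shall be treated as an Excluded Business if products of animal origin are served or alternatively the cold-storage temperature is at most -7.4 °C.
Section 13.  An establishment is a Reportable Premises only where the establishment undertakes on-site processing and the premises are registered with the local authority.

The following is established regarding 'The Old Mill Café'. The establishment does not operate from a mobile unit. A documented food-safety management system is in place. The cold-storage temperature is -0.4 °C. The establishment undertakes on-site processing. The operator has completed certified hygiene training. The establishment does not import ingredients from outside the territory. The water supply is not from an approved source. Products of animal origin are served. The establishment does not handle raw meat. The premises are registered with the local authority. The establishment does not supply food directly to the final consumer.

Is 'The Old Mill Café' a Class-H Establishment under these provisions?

No

Under section 3: the establishment undertakes on-site processing? yes; the premises are registered with the local authority? yes; the establishment does not operate from a mobile unit? yes — 3 of 3 hold (need ≥2) → satisfied.
Under section 5: the establishment supplies food directly to the final consumer? no; and a documented food-safety management system is in place? yes. So the establishment is not an Accredited Business.
Under section 4: Covered Operation (section 3)? yes; and not an Accredited Business (section 5)? yes. So the establishment is a Class-T Premises.
Under section 9: the establishment imports ingredients from outside the territory? no; and no documented food-safety management system is in place? no; and the water supply is not from an approved source? yes. So the establishment is not a Class-S Undertaking.
Under section 7: the establishment does not supply food directly to the final consumer? yes; or the establishment does not handle raw meat? yes. So the establishment is a Recognised Establishment.
Under section 1: the water supply is from an approved source? no; or a documented food-safety management system is in place? yes; or the establishment undertakes on-site processing? yes. So the establishment is a Registered Business.
Under section 11: not a Class-S Undertaking (section 9)? yes; and Recognised Establishment (section 7)? yes; and not a Registered Business (section 1)? no. So the establishment is not a Covered Kitchen.
Under section 12: products of animal origin are served? yes; or cold-storage temperature: -0.4 °C ≤ -7.4 °C? no. So the establishment is an Excluded Business.
Under section 10: not a Class-T Premises (section 4)? no; Covered Kitchen (section 11)? no; Excluded Business (section 12)? yes — 1 of 3 hold (need ≥2) → not satisfied.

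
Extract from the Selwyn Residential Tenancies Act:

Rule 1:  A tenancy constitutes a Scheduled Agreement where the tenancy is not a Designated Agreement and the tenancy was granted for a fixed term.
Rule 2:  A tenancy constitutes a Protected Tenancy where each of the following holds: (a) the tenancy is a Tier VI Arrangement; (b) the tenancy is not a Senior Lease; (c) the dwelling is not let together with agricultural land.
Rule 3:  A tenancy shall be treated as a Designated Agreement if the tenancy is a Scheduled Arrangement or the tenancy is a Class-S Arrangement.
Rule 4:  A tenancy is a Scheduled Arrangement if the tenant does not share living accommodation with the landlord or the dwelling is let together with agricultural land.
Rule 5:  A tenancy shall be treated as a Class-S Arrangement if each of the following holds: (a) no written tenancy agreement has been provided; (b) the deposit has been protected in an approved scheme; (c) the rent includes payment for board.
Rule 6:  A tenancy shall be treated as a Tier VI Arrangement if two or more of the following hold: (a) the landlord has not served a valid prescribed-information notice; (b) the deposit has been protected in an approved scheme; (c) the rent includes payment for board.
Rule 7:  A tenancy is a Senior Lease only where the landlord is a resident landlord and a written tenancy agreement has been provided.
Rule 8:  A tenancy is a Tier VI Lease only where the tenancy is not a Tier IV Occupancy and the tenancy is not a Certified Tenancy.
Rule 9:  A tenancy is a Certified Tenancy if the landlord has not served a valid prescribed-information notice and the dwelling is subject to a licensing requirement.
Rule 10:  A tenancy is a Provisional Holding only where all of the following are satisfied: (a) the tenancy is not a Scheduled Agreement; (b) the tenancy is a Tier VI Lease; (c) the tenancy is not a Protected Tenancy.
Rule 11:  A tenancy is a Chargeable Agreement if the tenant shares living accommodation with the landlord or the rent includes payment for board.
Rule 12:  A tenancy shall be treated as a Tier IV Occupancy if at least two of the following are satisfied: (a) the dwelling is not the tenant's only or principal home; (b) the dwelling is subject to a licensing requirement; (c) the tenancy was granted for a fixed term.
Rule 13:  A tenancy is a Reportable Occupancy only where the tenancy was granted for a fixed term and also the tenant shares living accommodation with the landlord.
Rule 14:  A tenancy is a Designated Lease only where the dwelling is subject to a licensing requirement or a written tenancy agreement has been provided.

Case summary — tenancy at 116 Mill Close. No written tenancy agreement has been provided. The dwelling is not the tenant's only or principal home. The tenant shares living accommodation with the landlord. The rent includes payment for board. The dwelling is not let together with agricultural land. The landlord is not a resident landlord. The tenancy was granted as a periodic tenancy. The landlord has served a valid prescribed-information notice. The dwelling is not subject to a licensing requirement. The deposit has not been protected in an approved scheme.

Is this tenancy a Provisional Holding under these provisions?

rule 4 — Scheduled Arrangement: [the tenant does not share living accommodation with the landlord? no] OR [the dwelling is let together with agricultural land? no] → not satisfied.
rule 5 — Class-S Arrangement: [no written tenancy agreement has been provided? yes] AND [the deposit has been protected in an approved scheme? no] AND [the rent includes payment for board? yes] → not satisfied.
rule 3 — Designated Agreement: [Scheduled Arrangement (rule 4)? no] OR [Class-S Arrangement (rule 5)? no] → not satisfied.
rule 1 — Scheduled Agreement: [not a Designated Agreement (rule 3)? yes] AND [the tenancy was granted for a fixed term? no] → not satisfied.
rule 12 — Tier IV Occupancy: the dwelling is not the tenant's only or principal home? yes; the dwelling is subject to a licensing requirement? no; the tenancy was granted for a fixed term? no — 1 of 3 hold (need ≥2) → not satisfied.
rule 9 — Certified Tenancy: [the landlord has not served a valid prescribed-information notice? no] AND [the dwelling is subject to a licensing requirement? no] → not satisfied.
rule 8 — Tier VI Lease: [not a Tier IV Occupancy (rule 12)? yes] AND [not a Certified Tenancy (rule 9)? yes] → satisfied.
rule 6 — Tier VI Arrangement: the landlord has not served a valid prescribed-information notice? no; the deposit has been protected in an approved scheme? no; the rent includes payment for board? yes — 1 of 3 hold (need ≥2) → not satisfied.
rule 7 — Senior Lease: [the landlord is a resident landlord? no] AND [a written tenancy agreement has been provided? no] → not satisfied.
rule 2 — Protected Tenancy: [Tier VI Arrangement (rule 6)? no] AND [not a Senior Lease (rule 7)? yes] AND [the dwelling is not let together with agricultural land? yes] → not satisfied.
rule 10 — Provisional Holding: [not a Scheduled Agreement (rule 1)? yes] AND [Tier VI Lease (rule 8)? yes] AND [not a Protected Tenancy (rule 2)? yes] → satisfied.

Yes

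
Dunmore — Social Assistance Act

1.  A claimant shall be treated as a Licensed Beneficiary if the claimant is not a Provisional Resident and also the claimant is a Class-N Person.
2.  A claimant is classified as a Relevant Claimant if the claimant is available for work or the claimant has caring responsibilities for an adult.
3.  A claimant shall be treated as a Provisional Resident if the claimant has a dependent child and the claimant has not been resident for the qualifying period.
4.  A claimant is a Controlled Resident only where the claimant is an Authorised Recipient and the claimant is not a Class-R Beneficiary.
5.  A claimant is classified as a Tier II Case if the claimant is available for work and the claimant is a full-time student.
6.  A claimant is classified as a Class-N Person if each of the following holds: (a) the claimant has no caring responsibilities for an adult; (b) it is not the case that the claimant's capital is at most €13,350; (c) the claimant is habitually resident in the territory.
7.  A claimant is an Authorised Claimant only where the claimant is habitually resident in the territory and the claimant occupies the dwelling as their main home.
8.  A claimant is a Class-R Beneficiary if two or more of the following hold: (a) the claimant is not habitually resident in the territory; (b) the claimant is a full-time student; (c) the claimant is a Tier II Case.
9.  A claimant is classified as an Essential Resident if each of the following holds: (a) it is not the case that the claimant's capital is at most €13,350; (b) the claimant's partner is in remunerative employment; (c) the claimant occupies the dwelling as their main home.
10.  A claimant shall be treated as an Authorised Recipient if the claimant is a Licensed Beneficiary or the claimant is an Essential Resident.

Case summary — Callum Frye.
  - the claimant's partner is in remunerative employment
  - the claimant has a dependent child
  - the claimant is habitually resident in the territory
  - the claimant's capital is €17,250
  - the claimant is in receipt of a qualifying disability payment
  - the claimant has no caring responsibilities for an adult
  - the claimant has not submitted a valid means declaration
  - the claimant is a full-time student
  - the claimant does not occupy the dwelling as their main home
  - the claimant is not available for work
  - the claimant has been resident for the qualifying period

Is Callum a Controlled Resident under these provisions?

Yes

paragraph 3 — Provisional Resident: [the claimant has a dependent child? yes] AND [the claimant has not been resident for the qualifying period? no] → not satisfied.
paragraph 6 — Class-N Person: [the claimant has no caring responsibilities for an adult? yes] AND [claimant's capital: €17,250 ≤ €13,350? no, so negated condition yes] AND [the claimant is habitually resident in the territory? yes] → satisfied.
paragraph 1 — Licensed Beneficiary: [not a Provisional Resident (paragraph 3)? yes] AND [Class-N Person (paragraph 6)? yes] → satisfied.
paragraph 9 — Essential Resident: [claimant's capital: €17,250 ≤ €13,350? no, so negated condition yes] AND [the claimant's partner is in remunerative employment? yes] AND [the claimant occupies the dwelling as their main home? no] → not satisfied.
paragraph 10 — Authorised Recipient: [Licensed Beneficiary (paragraph 1)? yes] OR [Essential Resident (paragraph 9)? no] → satisfied.
paragraph 5 — Tier II Case: [the claimant is available for work? no] AND [the claimant is a full-time student? yes] → not satisfied.
paragraph 8 — Class-R Beneficiary: the claimant is not habitually resident in the territory? no; the claimant is a full-time student? yes; Tier II Case (paragraph 5)? no — 1 of 3 hold (need ≥2) → not satisfied.
paragraph 4 — Controlled Resident: [Authorised Recipient (paragraph 10)? yes] AND [not a Class-R Beneficiary (paragraph 8)? yes] → satisfied.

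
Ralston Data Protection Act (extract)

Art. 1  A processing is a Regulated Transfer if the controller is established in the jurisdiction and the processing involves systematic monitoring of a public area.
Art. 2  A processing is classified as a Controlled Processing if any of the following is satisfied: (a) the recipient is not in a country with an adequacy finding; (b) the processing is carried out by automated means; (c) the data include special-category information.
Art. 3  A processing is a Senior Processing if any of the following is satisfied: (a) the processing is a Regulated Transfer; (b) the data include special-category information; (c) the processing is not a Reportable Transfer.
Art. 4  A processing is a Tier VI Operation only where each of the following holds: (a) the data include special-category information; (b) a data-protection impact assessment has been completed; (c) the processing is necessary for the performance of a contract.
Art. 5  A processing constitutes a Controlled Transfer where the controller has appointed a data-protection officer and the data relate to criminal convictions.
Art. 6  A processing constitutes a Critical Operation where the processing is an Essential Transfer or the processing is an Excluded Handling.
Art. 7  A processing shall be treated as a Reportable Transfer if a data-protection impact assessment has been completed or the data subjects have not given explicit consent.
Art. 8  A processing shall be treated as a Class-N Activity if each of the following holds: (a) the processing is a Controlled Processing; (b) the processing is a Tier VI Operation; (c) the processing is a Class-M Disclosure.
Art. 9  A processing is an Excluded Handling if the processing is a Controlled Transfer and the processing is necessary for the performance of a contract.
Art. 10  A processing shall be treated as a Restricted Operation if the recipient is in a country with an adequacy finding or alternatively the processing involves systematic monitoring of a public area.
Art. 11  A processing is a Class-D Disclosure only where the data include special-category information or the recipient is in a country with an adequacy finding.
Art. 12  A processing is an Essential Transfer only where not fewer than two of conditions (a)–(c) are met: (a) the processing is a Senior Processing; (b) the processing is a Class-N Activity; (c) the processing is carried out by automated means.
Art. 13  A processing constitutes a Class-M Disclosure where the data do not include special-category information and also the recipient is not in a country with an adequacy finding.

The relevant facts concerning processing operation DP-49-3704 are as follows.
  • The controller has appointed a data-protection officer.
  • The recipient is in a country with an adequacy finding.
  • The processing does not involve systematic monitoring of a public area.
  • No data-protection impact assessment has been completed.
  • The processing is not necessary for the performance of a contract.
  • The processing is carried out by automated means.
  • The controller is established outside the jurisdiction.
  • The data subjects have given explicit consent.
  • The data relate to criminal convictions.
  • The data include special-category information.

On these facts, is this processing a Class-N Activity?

Under article 2: the recipient is not in a country with an adequacy finding? no; or the processing is carried out by automated means? yes; or the data include special-category information? yes. So the processing is a Controlled Processing.
Under article 4: the data include special-category information? yes; and a data-protection impact assessment has been completed? no; and the processing is necessary for the performance of a contract? no. So the processing is not a Tier VI Operation.
Under article 13: the data do not include special-category information? no; and the recipient is not in a country with an adequacy finding? no. So the processing is not a Class-M Disclosure.
Under article 8: Controlled Processing (article 2)? yes; and Tier VI Operation (article 4)? no; and Class-M Disclosure (article 13)? no. So the processing is not a Class-N Activity.

No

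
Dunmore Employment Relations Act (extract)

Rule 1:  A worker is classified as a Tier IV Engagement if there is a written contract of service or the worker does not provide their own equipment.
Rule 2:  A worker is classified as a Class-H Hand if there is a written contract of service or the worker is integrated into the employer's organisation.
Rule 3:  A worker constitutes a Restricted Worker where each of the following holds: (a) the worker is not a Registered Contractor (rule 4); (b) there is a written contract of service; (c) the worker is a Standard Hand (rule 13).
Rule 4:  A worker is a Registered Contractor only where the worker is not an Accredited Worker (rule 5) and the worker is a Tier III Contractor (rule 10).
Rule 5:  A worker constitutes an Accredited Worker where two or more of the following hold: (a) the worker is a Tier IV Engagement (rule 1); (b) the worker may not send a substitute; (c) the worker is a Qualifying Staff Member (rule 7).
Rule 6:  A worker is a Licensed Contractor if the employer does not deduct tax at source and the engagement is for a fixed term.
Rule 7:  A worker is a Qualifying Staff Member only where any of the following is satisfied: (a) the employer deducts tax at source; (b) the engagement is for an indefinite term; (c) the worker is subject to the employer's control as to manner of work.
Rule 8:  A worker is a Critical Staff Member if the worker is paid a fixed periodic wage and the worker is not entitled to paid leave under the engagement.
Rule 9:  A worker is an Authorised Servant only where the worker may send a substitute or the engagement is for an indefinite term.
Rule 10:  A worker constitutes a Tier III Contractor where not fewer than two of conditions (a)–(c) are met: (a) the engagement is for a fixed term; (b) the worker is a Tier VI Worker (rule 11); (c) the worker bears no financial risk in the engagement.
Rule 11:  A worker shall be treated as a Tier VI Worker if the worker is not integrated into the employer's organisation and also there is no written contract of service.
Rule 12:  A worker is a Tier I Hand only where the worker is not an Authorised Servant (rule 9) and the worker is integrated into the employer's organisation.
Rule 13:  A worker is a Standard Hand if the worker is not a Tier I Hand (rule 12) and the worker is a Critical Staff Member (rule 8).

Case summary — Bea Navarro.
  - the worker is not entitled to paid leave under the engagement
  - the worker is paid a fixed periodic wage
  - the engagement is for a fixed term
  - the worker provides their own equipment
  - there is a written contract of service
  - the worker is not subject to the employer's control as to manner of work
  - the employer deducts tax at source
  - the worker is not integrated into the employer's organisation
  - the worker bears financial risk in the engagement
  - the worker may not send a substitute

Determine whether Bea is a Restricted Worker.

Yes

rule 1 — Tier IV Engagement: [there is a written contract of service? yes] OR [the worker does not provide their own equipment? no] → satisfied.
rule 7 — Qualifying Staff Member: [the employer deducts tax at source? yes] OR [the engagement is for an indefinite term? no] OR [the worker is subject to the employer's control as to manner of work? no] → satisfied.
rule 5 — Accredited Worker: Tier IV Engagement (rule 1)? yes; the worker may not send a substitute? yes; Qualifying Staff Member (rule 7)? yes — 3 of 3 hold (need ≥2) → satisfied.
rule 11 — Tier VI Worker: [the worker is not integrated into the employer's organisation? yes] AND [there is no written contract of service? no] → not satisfied.
rule 10 — Tier III Contractor: the engagement is for a fixed term? yes; Tier VI Worker (rule 11)? no; the worker bears no financial risk in the engagement? no — 1 of 3 hold (need ≥2) → not satisfied.
rule 4 — Registered Contractor: [not an Accredited Worker (rule 5)? no] AND [Tier III Contractor (rule 10)? no] → not satisfied.
rule 9 — Authorised Servant: [the worker may send a substitute? no] OR [the engagement is for an indefinite term? no] → not satisfied.
rule 12 — Tier I Hand: [not an Authorised Servant (rule 9)? yes] AND [the worker is integrated into the employer's organisation? no] → not satisfied.
rule 8 — Critical Staff Member: [the worker is paid a fixed periodic wage? yes] AND [the worker is not entitled to paid leave under the engagement? yes] → satisfied.
rule 13 — Standard Hand: [not a Tier I Hand (rule 12)? yes] AND [Critical Staff Member (rule 8)? yes] → satisfied.
rule 3 — Restricted Worker: [not a Registered Contractor (rule 4)? yes] AND [there is a written contract of service? yes] AND [Standard Hand (rule 13)? yes] → satisfied.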